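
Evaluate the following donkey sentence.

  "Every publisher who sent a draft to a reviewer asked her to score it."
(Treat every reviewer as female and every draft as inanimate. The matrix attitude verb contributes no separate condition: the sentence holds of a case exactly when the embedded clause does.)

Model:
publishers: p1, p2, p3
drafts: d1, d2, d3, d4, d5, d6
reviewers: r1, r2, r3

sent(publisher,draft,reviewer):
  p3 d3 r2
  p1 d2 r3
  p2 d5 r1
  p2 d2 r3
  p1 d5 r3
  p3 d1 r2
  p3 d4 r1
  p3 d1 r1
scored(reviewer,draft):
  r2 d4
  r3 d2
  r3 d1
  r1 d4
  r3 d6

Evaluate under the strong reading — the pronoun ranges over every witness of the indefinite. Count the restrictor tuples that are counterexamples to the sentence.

"her" takes "a reviewer" as antecedent and "it" takes "a draft"; both are donkey pronouns co-varying with the restrictor.
Strong reading: for every (p,d,r) with sent(p,d,r), scored(r,d).
Restrictor triples: (p1,d2,r3)→scored(r3,d2) ✓  (p1,d5,r3)→scored(r3,d5) ✗  (p2,d2,r3)→scored(r3,d2) ✓  (p2,d5,r1)→scored(r1,d5) ✗  (p3,d1,r1)→scored(r1,d1) ✗  (p3,d1,r2)→scored(r2,d1) ✗  (p3,d3,r2)→scored(r2,d3) ✗  (p3,d4,r1)→scored(r1,d4) ✓
Counterexamples (restrictor triples failing the scope): 5.

5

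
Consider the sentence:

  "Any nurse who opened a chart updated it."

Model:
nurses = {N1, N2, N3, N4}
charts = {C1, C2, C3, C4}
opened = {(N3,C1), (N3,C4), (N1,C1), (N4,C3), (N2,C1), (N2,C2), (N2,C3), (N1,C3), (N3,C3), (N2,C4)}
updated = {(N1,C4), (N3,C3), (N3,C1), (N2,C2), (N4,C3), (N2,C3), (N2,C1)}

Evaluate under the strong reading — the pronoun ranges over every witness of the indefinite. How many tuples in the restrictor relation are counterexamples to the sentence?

"it" takes "a chart" as antecedent — a donkey pronoun bound across the clause boundary.
Strong reading: for every (n,c) with opened(n,c), updated(n,c).
Restrictor pairs: (N1,C1) ✗  (N1,C3) ✗  (N2,C1) ✓  (N2,C2) ✓  (N2,C3) ✓  (N2,C4) ✗  (N3,C1) ✓  (N3,C3) ✓  (N3,C4) ✗  (N4,C3) ✓
Counterexamples (restrictor pairs failing the scope): 4.

4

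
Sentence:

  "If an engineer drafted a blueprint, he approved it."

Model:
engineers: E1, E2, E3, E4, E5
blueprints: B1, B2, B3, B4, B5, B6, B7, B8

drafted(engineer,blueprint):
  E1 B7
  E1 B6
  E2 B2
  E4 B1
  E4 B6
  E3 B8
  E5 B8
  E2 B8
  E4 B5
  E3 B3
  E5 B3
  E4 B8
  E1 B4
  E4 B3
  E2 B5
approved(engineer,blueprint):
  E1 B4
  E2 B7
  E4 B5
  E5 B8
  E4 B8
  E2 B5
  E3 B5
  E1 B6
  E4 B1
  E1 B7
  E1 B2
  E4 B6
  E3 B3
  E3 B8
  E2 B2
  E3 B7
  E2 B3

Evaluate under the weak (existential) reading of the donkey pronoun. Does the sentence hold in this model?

True

"it" takes "a blueprint" as antecedent — a donkey pronoun bound across the clause boundary.
Weak reading: every engineer e with some drafted-blueprint has at least one drafted-blueprint b such that approved(e,b).
Per engineer: E1:✓  E2:✓  E3:✓  E4:✓  E5:✓
Every engineer in the restrictor has a witness.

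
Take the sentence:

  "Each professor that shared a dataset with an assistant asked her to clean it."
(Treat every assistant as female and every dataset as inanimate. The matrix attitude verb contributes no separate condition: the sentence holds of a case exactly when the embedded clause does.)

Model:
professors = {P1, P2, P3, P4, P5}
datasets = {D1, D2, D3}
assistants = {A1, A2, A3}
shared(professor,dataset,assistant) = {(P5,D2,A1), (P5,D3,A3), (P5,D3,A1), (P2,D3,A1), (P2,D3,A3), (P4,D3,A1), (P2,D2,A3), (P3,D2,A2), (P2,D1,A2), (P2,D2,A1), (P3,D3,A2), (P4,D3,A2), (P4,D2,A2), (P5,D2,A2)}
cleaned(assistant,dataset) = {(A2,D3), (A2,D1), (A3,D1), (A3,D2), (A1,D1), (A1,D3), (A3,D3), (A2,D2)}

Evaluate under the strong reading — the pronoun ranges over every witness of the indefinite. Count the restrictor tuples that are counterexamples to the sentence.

2

"her" takes "an assistant" as antecedent and "it" takes "a dataset"; both are donkey pronouns co-varying with the restrictor.
Strong reading: for every (p,d,a) with shared(p,d,a), cleaned(a,d).
Restrictor triples: (P2,D1,A2)→cleaned(A2,D1) ✓  (P2,D2,A1)→cleaned(A1,D2) ✗  (P2,D2,A3)→cleaned(A3,D2) ✓  (P2,D3,A1)→cleaned(A1,D3) ✓  (P2,D3,A3)→cleaned(A3,D3) ✓  (P3,D2,A2)→cleaned(A2,D2) ✓  (P3,D3,A2)→cleaned(A2,D3) ✓  (P4,D2,A2)→cleaned(A2,D2) ✓  (P4,D3,A1)→cleaned(A1,D3) ✓  (P4,D3,A2)→cleaned(A2,D3) ✓  (P5,D2,A1)→cleaned(A1,D2) ✗  (P5,D2,A2)→cleaned(A2,D2) ✓  (P5,D3,A1)→cleaned(A1,D3) ✓  (P5,D3,A3)→cleaned(A3,D3) ✓
Counterexamples (restrictor triples failing the scope): 2.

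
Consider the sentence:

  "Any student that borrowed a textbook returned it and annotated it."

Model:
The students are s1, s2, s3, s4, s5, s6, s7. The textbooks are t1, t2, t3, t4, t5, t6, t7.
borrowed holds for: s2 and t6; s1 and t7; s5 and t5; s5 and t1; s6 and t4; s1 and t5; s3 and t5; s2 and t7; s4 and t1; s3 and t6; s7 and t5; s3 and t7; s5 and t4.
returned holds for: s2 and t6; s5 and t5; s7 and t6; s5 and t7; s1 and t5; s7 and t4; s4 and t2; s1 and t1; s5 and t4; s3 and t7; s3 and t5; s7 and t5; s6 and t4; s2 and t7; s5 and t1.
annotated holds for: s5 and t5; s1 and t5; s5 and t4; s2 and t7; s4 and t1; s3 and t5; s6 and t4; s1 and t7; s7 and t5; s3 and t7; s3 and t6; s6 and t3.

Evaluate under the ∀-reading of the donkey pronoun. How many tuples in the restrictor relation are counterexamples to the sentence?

5

"it" takes "a textbook" as antecedent — a donkey pronoun bound across the clause boundary.
Strong reading: for every (s,t) with borrowed(s,t), returned(s,t) ∧ annotated(s,t).
Restrictor pairs: (s1,t5) ✓  (s1,t7) ✗  (s2,t6) ✗  (s2,t7) ✓  (s3,t5) ✓  (s3,t6) ✗  (s3,t7) ✓  (s4,t1) ✗  (s5,t1) ✗  (s5,t4) ✓  (s5,t5) ✓  (s6,t4) ✓  (s7,t5) ✓
Counterexamples (restrictor pairs failing the scope): 5.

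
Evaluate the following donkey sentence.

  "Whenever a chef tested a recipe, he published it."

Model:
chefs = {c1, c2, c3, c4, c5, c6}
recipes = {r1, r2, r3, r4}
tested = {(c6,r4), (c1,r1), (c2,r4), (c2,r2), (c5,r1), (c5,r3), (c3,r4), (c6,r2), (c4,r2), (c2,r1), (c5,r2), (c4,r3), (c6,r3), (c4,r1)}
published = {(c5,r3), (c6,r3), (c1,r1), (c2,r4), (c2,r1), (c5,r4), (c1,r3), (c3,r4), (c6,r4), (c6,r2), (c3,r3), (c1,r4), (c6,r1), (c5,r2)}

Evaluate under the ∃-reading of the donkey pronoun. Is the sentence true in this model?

"it" takes "a recipe" as antecedent — a donkey pronoun bound across the clause boundary.
Weak reading: every chef c with some tested-recipe has at least one tested-recipe r such that published(c,r).
Per chef: c1:✓  c2:✓  c3:✓  c4:✗  c5:✓  c6:✓
c4 has no witness among its tested-recipes.

False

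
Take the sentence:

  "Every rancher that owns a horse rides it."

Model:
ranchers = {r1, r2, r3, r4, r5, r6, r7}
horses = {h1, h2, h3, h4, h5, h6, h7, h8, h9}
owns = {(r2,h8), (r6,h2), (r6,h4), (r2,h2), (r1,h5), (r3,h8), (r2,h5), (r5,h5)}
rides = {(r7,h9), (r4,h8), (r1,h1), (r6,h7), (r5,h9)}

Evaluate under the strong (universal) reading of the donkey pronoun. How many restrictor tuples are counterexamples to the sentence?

"it" takes "a horse" as antecedent — a donkey pronoun bound across the clause boundary.
Strong reading: for every (r,h) with owns(r,h), rides(r,h).
Restrictor pairs: (r1,h5) ✗  (r2,h2) ✗  (r2,h5) ✗  (r2,h8) ✗  (r3,h8) ✗  (r5,h5) ✗  (r6,h2) ✗  (r6,h4) ✗
Counterexamples (restrictor pairs failing the scope): 8.

8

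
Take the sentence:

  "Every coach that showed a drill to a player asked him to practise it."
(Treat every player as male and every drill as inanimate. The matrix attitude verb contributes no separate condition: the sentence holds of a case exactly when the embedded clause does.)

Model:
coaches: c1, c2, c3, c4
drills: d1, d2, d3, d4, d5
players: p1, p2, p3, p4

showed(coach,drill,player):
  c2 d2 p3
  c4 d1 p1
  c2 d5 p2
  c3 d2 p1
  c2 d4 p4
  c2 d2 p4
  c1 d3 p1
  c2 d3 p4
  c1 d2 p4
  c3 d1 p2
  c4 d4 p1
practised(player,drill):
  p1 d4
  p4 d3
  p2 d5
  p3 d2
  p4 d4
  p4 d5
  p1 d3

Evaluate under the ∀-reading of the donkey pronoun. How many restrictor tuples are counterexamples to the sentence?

"him" takes "a player" as antecedent and "it" takes "a drill"; both are donkey pronouns co-varying with the restrictor.
Strong reading: for every (c,d,p) with showed(c,d,p), practised(p,d).
Restrictor triples: (c1,d2,p4)→practised(p4,d2) ✗  (c1,d3,p1)→practised(p1,d3) ✓  (c2,d2,p3)→practised(p3,d2) ✓  (c2,d2,p4)→practised(p4,d2) ✗  (c2,d3,p4)→practised(p4,d3) ✓  (c2,d4,p4)→practised(p4,d4) ✓  (c2,d5,p2)→practised(p2,d5) ✓  (c3,d1,p2)→practised(p2,d1) ✗  (c3,d2,p1)→practised(p1,d2) ✗  (c4,d1,p1)→practised(p1,d1) ✗  (c4,d4,p1)→practised(p1,d4) ✓
Counterexamples (restrictor triples failing the scope): 5.

5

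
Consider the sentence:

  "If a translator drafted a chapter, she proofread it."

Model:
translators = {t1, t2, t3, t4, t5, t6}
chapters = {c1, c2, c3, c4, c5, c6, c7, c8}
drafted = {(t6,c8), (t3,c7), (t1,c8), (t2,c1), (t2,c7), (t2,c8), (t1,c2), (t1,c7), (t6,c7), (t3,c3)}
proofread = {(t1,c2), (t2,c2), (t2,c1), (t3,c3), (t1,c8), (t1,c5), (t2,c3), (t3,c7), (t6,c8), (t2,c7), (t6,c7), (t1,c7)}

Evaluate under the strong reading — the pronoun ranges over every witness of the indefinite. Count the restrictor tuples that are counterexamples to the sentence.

"it" takes "a chapter" as antecedent — a donkey pronoun bound across the clause boundary.
Strong reading: for every (t,c) with drafted(t,c), proofread(t,c).
Restrictor pairs: (t1,c2) ✓  (t1,c7) ✓  (t1,c8) ✓  (t2,c1) ✓  (t2,c7) ✓  (t2,c8) ✗  (t3,c3) ✓  (t3,c7) ✓  (t6,c7) ✓  (t6,c8) ✓
Counterexamples (restrictor pairs failing the scope): 1.

1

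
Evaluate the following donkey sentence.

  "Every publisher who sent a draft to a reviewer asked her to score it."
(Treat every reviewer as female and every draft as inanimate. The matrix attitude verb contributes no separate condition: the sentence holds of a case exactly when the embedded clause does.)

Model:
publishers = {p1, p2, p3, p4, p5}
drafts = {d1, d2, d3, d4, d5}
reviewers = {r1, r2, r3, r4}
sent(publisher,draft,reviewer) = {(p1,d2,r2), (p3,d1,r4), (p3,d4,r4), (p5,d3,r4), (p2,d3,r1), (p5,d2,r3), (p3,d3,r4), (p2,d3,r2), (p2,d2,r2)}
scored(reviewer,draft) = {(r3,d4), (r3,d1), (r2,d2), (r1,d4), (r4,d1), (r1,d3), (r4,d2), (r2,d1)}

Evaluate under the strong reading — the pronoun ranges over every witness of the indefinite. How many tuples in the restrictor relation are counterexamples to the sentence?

"her" takes "a reviewer" as antecedent and "it" takes "a draft"; both are donkey pronouns co-varying with the restrictor.
Strong reading: for every (p,d,r) with sent(p,d,r), scored(r,d).
Restrictor triples: (p1,d2,r2)→scored(r2,d2) ✓  (p2,d2,r2)→scored(r2,d2) ✓  (p2,d3,r1)→scored(r1,d3) ✓  (p2,d3,r2)→scored(r2,d3) ✗  (p3,d1,r4)→scored(r4,d1) ✓  (p3,d3,r4)→scored(r4,d3) ✗  (p3,d4,r4)→scored(r4,d4) ✗  (p5,d2,r3)→scored(r3,d2) ✗  (p5,d3,r4)→scored(r4,d3) ✗
Counterexamples (restrictor triples failing the scope): 5.

5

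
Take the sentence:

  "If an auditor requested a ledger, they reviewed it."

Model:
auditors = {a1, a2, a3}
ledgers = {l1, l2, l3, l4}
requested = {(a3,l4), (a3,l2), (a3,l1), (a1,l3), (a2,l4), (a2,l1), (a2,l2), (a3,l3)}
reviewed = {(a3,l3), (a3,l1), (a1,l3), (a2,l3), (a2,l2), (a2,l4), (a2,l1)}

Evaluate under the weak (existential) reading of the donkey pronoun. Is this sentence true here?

"it" takes "a ledger" as antecedent — a donkey pronoun bound across the clause boundary.
Weak reading: every auditor a with some requested-ledger has at least one requested-ledger l such that reviewed(a,l).
Per auditor: a1:✓  a2:✓  a3:✓
Every auditor in the restrictor has a witness.

True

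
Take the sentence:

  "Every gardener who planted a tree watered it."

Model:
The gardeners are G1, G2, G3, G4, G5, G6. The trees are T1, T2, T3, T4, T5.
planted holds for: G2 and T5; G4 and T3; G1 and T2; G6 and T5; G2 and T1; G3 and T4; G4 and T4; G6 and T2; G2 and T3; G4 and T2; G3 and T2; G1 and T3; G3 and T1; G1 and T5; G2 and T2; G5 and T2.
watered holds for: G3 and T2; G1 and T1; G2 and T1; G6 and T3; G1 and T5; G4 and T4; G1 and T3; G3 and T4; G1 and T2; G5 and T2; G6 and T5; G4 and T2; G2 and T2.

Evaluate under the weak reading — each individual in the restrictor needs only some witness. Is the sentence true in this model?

"it" takes "a tree" as antecedent — a donkey pronoun bound across the clause boundary.
Weak reading: every gardener g with some planted-tree has at least one planted-tree t such that watered(g,t).
Per gardener: G1:✓  G2:✓  G3:✓  G4:✓  G5:✓  G6:✓
Every gardener in the restrictor has a witness.

True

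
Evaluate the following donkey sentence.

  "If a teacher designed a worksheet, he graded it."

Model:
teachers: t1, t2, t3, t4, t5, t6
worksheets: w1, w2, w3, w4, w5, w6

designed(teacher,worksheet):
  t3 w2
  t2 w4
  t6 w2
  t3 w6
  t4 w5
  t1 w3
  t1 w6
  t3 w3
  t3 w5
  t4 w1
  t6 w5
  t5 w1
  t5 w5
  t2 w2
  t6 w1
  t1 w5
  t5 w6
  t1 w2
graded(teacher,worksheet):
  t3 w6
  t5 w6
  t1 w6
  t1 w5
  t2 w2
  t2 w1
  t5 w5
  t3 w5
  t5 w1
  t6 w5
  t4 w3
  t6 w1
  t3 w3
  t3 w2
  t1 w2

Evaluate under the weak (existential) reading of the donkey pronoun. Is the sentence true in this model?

"it" takes "a worksheet" as antecedent — a donkey pronoun bound across the clause boundary.
Weak reading: every teacher t with some designed-worksheet has at least one designed-worksheet w such that graded(t,w).
Per teacher: t1:✓  t2:✓  t3:✓  t4:✗  t5:✓  t6:✓
t4 has no witness among its designed-worksheets.

False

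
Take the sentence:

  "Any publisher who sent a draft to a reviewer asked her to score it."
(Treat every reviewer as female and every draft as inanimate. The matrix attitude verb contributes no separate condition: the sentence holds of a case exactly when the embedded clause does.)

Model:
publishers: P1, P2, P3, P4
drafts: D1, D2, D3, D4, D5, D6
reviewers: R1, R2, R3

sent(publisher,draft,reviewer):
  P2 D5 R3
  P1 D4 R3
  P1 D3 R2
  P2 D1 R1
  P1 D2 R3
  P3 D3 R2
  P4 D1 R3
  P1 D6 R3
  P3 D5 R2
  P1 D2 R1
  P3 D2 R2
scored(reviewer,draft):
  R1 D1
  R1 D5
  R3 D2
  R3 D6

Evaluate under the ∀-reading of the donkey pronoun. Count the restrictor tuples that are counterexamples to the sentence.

"her" takes "a reviewer" as antecedent and "it" takes "a draft"; both are donkey pronouns co-varying with the restrictor.
Strong reading: for every (p,d,r) with sent(p,d,r), scored(r,d).
Restrictor triples: (P1,D2,R1)→scored(R1,D2) ✗  (P1,D2,R3)→scored(R3,D2) ✓  (P1,D3,R2)→scored(R2,D3) ✗  (P1,D4,R3)→scored(R3,D4) ✗  (P1,D6,R3)→scored(R3,D6) ✓  (P2,D1,R1)→scored(R1,D1) ✓  (P2,D5,R3)→scored(R3,D5) ✗  (P3,D2,R2)→scored(R2,D2) ✗  (P3,D3,R2)→scored(R2,D3) ✗  (P3,D5,R2)→scored(R2,D5) ✗  (P4,D1,R3)→scored(R3,D1) ✗
Counterexamples (restrictor triples failing the scope): 8.

8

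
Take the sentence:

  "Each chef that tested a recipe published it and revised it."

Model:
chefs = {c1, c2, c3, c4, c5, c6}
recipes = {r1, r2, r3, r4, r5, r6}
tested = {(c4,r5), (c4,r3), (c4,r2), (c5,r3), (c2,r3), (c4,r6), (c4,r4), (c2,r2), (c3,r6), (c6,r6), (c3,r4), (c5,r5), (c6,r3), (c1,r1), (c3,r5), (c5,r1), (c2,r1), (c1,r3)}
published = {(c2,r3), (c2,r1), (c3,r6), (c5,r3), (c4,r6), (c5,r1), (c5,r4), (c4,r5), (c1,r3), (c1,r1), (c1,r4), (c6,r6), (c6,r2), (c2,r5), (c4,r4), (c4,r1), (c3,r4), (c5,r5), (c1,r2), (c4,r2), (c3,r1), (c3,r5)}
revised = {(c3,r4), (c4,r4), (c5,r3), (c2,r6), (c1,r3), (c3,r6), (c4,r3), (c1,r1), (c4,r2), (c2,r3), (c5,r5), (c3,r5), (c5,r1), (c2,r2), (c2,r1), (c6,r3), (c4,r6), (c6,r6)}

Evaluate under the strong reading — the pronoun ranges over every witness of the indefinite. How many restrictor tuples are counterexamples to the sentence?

4

"it" takes "a recipe" as antecedent — a donkey pronoun bound across the clause boundary.
Strong reading: for every (c,r) with tested(c,r), published(c,r) ∧ revised(c,r).
Restrictor pairs: (c1,r1) ✓  (c1,r3) ✓  (c2,r1) ✓  (c2,r2) ✗  (c2,r3) ✓  (c3,r4) ✓  (c3,r5) ✓  (c3,r6) ✓  (c4,r2) ✓  (c4,r3) ✗  (c4,r4) ✓  (c4,r5) ✗  (c4,r6) ✓  (c5,r1) ✓  (c5,r3) ✓  (c5,r5) ✓  (c6,r3) ✗  (c6,r6) ✓
Counterexamples (restrictor pairs failing the scope): 4.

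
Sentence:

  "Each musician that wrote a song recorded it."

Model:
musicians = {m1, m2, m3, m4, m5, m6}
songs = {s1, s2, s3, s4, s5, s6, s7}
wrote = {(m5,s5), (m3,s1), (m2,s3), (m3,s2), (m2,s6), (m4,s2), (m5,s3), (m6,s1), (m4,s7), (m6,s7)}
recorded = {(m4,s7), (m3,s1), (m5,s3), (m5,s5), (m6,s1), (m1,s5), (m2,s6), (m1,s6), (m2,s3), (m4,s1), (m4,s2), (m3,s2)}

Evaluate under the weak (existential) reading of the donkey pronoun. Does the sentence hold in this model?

True

"it" takes "a song" as antecedent — a donkey pronoun bound across the clause boundary.
Weak reading: every musician m with some wrote-song has at least one wrote-song s such that recorded(m,s).
Per musician: m2:✓  m3:✓  m4:✓  m5:✓  m6:✓
Every musician in the restrictor has a witness.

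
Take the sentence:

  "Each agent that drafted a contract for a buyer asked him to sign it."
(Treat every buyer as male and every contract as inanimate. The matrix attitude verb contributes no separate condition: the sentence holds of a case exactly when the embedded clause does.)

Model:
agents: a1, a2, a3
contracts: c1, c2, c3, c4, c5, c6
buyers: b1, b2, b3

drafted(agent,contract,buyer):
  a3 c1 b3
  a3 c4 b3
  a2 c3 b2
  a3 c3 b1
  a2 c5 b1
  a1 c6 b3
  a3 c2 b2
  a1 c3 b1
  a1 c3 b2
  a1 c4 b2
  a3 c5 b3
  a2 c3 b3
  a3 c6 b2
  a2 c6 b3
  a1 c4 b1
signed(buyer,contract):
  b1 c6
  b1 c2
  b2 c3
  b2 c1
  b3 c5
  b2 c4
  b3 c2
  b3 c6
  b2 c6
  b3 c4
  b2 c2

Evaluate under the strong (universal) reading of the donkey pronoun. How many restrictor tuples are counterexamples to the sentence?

"him" takes "a buyer" as antecedent and "it" takes "a contract"; both are donkey pronouns co-varying with the restrictor.
Strong reading: for every (a,c,b) with drafted(a,c,b), signed(b,c).
Restrictor triples: (a1,c3,b1)→signed(b1,c3) ✗  (a1,c3,b2)→signed(b2,c3) ✓  (a1,c4,b1)→signed(b1,c4) ✗  (a1,c4,b2)→signed(b2,c4) ✓  (a1,c6,b3)→signed(b3,c6) ✓  (a2,c3,b2)→signed(b2,c3) ✓  (a2,c3,b3)→signed(b3,c3) ✗  (a2,c5,b1)→signed(b1,c5) ✗  (a2,c6,b3)→signed(b3,c6) ✓  (a3,c1,b3)→signed(b3,c1) ✗  (a3,c2,b2)→signed(b2,c2) ✓  (a3,c3,b1)→signed(b1,c3) ✗  (a3,c4,b3)→signed(b3,c4) ✓  (a3,c5,b3)→signed(b3,c5) ✓  (a3,c6,b2)→signed(b2,c6) ✓
Counterexamples (restrictor triples failing the scope): 6.

6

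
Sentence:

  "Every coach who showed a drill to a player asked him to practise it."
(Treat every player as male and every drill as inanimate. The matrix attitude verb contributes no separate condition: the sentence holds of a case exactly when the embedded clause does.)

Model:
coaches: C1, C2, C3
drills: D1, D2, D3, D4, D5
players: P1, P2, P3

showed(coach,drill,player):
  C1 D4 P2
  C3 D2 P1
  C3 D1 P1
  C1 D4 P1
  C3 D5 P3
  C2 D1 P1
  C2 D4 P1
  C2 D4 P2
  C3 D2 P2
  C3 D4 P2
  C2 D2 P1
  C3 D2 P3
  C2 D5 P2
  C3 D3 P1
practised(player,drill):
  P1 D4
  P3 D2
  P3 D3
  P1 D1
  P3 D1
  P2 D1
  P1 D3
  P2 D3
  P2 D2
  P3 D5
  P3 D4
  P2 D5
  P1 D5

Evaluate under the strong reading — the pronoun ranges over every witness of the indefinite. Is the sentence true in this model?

"him" takes "a player" as antecedent and "it" takes "a drill"; both are donkey pronouns co-varying with the restrictor.
Strong reading: for every (c,d,p) with showed(c,d,p), practised(p,d).
Restrictor triples: (C1,D4,P1)→practised(P1,D4) ✓  (C1,D4,P2)→practised(P2,D4) ✗  (C2,D1,P1)→practised(P1,D1) ✓  (C2,D2,P1)→practised(P1,D2) ✗  (C2,D4,P1)→practised(P1,D4) ✓  (C2,D4,P2)→practised(P2,D4) ✗  (C2,D5,P2)→practised(P2,D5) ✓  (C3,D1,P1)→practised(P1,D1) ✓  (C3,D2,P1)→practised(P1,D2) ✗  (C3,D2,P2)→practised(P2,D2) ✓  (C3,D2,P3)→practised(P3,D2) ✓  (C3,D3,P1)→practised(P1,D3) ✓  (C3,D4,P2)→practised(P2,D4) ✗  (C3,D5,P3)→practised(P3,D5) ✓
Counterexample: (C1,D4,P2) — practised(P2,D4) does not hold.

False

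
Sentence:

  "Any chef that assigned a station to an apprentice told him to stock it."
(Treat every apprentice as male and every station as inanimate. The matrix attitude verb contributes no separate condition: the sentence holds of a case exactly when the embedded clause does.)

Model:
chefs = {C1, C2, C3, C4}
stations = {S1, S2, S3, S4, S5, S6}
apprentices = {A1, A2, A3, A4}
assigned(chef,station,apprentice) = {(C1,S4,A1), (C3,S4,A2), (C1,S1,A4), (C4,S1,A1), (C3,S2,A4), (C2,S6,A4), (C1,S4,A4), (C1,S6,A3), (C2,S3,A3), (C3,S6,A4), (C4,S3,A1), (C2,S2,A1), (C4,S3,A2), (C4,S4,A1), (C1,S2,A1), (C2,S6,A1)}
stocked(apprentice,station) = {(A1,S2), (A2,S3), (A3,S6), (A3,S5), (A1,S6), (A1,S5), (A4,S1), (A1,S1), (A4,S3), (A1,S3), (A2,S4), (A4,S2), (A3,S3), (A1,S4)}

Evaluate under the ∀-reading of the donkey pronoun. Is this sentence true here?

"him" takes "an apprentice" as antecedent and "it" takes "a station"; both are donkey pronouns co-varying with the restrictor.
Strong reading: for every (c,s,a) with assigned(c,s,a), stocked(a,s).
Restrictor triples: (C1,S1,A4)→stocked(A4,S1) ✓  (C1,S2,A1)→stocked(A1,S2) ✓  (C1,S4,A1)→stocked(A1,S4) ✓  (C1,S4,A4)→stocked(A4,S4) ✗  (C1,S6,A3)→stocked(A3,S6) ✓  (C2,S2,A1)→stocked(A1,S2) ✓  (C2,S3,A3)→stocked(A3,S3) ✓  (C2,S6,A1)→stocked(A1,S6) ✓  (C2,S6,A4)→stocked(A4,S6) ✗  (C3,S2,A4)→stocked(A4,S2) ✓  (C3,S4,A2)→stocked(A2,S4) ✓  (C3,S6,A4)→stocked(A4,S6) ✗  (C4,S1,A1)→stocked(A1,S1) ✓  (C4,S3,A1)→stocked(A1,S3) ✓  (C4,S3,A2)→stocked(A2,S3) ✓  (C4,S4,A1)→stocked(A1,S4) ✓
Counterexample: (C1,S4,A4) — stocked(A4,S4) does not hold.

False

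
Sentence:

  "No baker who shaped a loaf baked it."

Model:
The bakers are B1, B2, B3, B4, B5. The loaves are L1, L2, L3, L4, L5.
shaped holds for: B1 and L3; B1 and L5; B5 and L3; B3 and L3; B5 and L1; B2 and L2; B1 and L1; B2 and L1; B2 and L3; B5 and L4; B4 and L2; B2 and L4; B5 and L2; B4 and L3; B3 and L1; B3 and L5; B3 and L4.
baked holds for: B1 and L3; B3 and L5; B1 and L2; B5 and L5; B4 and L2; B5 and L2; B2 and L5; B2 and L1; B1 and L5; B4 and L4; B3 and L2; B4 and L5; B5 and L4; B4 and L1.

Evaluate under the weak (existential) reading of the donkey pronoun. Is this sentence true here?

False

"it" takes "a loaf" as antecedent — a donkey pronoun bound across the clause boundary.
Truth condition: for no (b,l) with shaped(b,l) does baked(b,l) hold.
Restrictor pairs — does the scope hold? (B1,L1):fails  (B1,L3):holds  (B1,L5):holds  (B2,L1):holds  (B2,L2):fails  (B2,L3):fails  (B2,L4):fails  (B3,L1):fails  (B3,L3):fails  (B3,L4):fails  (B3,L5):holds  (B4,L2):holds  (B4,L3):fails  (B5,L1):fails  (B5,L2):holds  (B5,L3):fails  (B5,L4):holds
Scope holds for 7 pair(s), so the sentence is false.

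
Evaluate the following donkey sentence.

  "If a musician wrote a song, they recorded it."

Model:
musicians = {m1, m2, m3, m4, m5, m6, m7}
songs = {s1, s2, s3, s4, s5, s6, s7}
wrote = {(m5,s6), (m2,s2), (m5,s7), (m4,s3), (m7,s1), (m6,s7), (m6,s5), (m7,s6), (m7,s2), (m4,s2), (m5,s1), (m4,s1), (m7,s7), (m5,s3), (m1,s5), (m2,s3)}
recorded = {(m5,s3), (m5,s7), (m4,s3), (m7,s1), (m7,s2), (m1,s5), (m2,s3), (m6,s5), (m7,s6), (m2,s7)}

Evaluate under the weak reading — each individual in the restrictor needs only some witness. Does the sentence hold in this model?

"it" takes "a song" as antecedent — a donkey pronoun bound across the clause boundary.
Weak reading: every musician m with some wrote-song has at least one wrote-song s such that recorded(m,s).
Per musician: m1:✓  m2:✓  m4:✓  m5:✓  m6:✓  m7:✓
Every musician in the restrictor has a witness.

True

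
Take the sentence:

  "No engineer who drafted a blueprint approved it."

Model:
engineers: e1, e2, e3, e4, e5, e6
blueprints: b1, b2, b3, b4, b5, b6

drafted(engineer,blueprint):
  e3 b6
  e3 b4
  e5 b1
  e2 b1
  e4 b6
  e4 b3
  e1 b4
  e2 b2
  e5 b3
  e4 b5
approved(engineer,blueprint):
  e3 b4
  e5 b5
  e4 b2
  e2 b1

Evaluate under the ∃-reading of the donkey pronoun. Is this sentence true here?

"it" takes "a blueprint" as antecedent — a donkey pronoun bound across the clause boundary.
Truth condition: for no (e,b) with drafted(e,b) does approved(e,b) hold.
Restrictor pairs — does the scope hold? (e1,b4):fails  (e2,b1):holds  (e2,b2):fails  (e3,b4):holds  (e3,b6):fails  (e4,b3):fails  (e4,b5):fails  (e4,b6):fails  (e5,b1):fails  (e5,b3):fails
Scope holds for 2 pair(s), so the sentence is false.

False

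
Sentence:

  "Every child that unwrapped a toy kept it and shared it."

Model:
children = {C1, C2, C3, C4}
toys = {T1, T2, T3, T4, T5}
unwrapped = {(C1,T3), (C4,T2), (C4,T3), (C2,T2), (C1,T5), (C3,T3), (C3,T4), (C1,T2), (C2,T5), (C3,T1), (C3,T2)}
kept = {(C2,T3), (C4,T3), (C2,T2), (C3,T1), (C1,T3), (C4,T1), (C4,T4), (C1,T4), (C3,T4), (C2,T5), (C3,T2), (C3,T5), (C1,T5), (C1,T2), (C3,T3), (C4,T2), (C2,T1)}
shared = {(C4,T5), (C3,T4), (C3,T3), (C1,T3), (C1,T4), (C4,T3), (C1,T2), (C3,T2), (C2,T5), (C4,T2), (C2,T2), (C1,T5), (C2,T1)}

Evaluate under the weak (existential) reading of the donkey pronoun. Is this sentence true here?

True

"it" takes "a toy" as antecedent — a donkey pronoun bound across the clause boundary.
Weak reading: every child c with some unwrapped-toy has at least one unwrapped-toy t such that kept(c,t) ∧ shared(c,t).
Per child: C1:✓  C2:✓  C3:✓  C4:✓
Every child in the restrictor has a witness.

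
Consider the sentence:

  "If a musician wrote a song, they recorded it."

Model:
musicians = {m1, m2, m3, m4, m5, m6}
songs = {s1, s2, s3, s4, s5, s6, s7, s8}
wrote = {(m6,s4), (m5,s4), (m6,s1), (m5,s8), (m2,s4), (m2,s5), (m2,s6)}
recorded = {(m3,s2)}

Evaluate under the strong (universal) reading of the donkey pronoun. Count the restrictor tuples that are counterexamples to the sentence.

7

"it" takes "a song" as antecedent — a donkey pronoun bound across the clause boundary.
Strong reading: for every (m,s) with wrote(m,s), recorded(m,s).
Restrictor pairs: (m2,s4) ✗  (m2,s5) ✗  (m2,s6) ✗  (m5,s4) ✗  (m5,s8) ✗  (m6,s1) ✗  (m6,s4) ✗
Counterexamples (restrictor pairs failing the scope): 7.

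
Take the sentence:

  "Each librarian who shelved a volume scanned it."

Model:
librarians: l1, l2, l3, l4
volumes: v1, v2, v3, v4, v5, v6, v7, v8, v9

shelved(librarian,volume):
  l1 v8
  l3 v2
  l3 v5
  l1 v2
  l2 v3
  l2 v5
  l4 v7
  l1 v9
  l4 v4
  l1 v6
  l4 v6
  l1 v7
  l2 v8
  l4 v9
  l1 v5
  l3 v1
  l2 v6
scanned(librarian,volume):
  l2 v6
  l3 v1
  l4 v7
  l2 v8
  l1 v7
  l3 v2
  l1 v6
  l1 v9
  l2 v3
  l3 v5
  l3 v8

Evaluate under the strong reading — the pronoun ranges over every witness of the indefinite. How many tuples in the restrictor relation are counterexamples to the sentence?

7

"it" takes "a volume" as antecedent — a donkey pronoun bound across the clause boundary.
Strong reading: for every (l,v) with shelved(l,v), scanned(l,v).
Restrictor pairs: (l1,v2) ✗  (l1,v5) ✗  (l1,v6) ✓  (l1,v7) ✓  (l1,v8) ✗  (l1,v9) ✓  (l2,v3) ✓  (l2,v5) ✗  (l2,v6) ✓  (l2,v8) ✓  (l3,v1) ✓  (l3,v2) ✓  (l3,v5) ✓  (l4,v4) ✗  (l4,v6) ✗  (l4,v7) ✓  (l4,v9) ✗
Counterexamples (restrictor pairs failing the scope): 7.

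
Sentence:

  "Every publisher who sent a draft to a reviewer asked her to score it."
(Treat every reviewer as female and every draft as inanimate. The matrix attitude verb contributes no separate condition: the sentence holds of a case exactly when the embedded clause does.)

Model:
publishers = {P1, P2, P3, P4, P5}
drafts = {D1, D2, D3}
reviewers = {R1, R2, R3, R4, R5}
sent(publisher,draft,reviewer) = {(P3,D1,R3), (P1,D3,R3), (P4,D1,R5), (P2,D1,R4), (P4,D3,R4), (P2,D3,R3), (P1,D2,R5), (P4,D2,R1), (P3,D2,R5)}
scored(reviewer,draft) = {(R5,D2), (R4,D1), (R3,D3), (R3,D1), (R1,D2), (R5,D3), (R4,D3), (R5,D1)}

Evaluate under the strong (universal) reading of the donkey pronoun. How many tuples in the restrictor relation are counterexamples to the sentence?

0

"her" takes "a reviewer" as antecedent and "it" takes "a draft"; both are donkey pronouns co-varying with the restrictor.
Strong reading: for every (p,d,r) with sent(p,d,r), scored(r,d).
Restrictor triples: (P1,D2,R5)→scored(R5,D2) ✓  (P1,D3,R3)→scored(R3,D3) ✓  (P2,D1,R4)→scored(R4,D1) ✓  (P2,D3,R3)→scored(R3,D3) ✓  (P3,D1,R3)→scored(R3,D1) ✓  (P3,D2,R5)→scored(R5,D2) ✓  (P4,D1,R5)→scored(R5,D1) ✓  (P4,D2,R1)→scored(R1,D2) ✓  (P4,D3,R4)→scored(R4,D3) ✓
Counterexamples (restrictor triples failing the scope): 0.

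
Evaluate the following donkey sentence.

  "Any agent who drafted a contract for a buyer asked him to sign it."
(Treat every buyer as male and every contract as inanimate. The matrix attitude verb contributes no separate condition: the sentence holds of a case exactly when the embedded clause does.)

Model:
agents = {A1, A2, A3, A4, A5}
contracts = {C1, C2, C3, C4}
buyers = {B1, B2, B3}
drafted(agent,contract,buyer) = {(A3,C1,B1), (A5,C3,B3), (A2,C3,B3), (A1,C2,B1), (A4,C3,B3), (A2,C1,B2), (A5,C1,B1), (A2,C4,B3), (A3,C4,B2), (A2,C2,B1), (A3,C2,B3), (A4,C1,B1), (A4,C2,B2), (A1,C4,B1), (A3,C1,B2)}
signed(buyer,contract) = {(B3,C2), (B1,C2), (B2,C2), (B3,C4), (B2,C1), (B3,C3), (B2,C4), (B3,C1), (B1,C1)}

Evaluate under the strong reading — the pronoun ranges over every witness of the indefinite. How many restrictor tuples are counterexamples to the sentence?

"him" takes "a buyer" as antecedent and "it" takes "a contract"; both are donkey pronouns co-varying with the restrictor.
Strong reading: for every (a,c,b) with drafted(a,c,b), signed(b,c).
Restrictor triples: (A1,C2,B1)→signed(B1,C2) ✓  (A1,C4,B1)→signed(B1,C4) ✗  (A2,C1,B2)→signed(B2,C1) ✓  (A2,C2,B1)→signed(B1,C2) ✓  (A2,C3,B3)→signed(B3,C3) ✓  (A2,C4,B3)→signed(B3,C4) ✓  (A3,C1,B1)→signed(B1,C1) ✓  (A3,C1,B2)→signed(B2,C1) ✓  (A3,C2,B3)→signed(B3,C2) ✓  (A3,C4,B2)→signed(B2,C4) ✓  (A4,C1,B1)→signed(B1,C1) ✓  (A4,C2,B2)→signed(B2,C2) ✓  (A4,C3,B3)→signed(B3,C3) ✓  (A5,C1,B1)→signed(B1,C1) ✓  (A5,C3,B3)→signed(B3,C3) ✓
Counterexamples (restrictor triples failing the scope): 1.

1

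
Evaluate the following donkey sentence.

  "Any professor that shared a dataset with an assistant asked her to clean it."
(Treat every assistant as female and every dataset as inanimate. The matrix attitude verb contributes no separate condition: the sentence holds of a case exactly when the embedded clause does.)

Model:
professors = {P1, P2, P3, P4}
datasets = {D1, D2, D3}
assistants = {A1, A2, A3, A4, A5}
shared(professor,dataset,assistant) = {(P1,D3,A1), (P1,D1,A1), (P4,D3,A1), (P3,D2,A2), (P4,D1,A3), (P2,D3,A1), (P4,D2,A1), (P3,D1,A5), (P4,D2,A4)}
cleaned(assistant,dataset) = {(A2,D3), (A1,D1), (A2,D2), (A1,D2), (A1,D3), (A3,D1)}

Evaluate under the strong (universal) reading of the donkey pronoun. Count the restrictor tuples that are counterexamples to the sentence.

"her" takes "an assistant" as antecedent and "it" takes "a dataset"; both are donkey pronouns co-varying with the restrictor.
Strong reading: for every (p,d,a) with shared(p,d,a), cleaned(a,d).
Restrictor triples: (P1,D1,A1)→cleaned(A1,D1) ✓  (P1,D3,A1)→cleaned(A1,D3) ✓  (P2,D3,A1)→cleaned(A1,D3) ✓  (P3,D1,A5)→cleaned(A5,D1) ✗  (P3,D2,A2)→cleaned(A2,D2) ✓  (P4,D1,A3)→cleaned(A3,D1) ✓  (P4,D2,A1)→cleaned(A1,D2) ✓  (P4,D2,A4)→cleaned(A4,D2) ✗  (P4,D3,A1)→cleaned(A1,D3) ✓
Counterexamples (restrictor triples failing the scope): 2.

2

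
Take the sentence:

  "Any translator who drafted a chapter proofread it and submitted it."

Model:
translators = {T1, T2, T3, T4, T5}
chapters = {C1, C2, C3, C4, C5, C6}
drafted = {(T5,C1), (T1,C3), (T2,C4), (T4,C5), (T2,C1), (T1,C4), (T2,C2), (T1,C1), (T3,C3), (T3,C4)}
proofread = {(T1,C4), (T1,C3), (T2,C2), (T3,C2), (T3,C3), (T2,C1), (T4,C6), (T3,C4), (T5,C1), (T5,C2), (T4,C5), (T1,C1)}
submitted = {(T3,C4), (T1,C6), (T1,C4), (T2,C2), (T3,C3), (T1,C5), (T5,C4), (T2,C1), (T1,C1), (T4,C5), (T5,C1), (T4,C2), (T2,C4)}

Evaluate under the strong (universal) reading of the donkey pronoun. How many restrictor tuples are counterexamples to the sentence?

2

"it" takes "a chapter" as antecedent — a donkey pronoun bound across the clause boundary.
Strong reading: for every (t,c) with drafted(t,c), proofread(t,c) ∧ submitted(t,c).
Restrictor pairs: (T1,C1) ✓  (T1,C3) ✗  (T1,C4) ✓  (T2,C1) ✓  (T2,C2) ✓  (T2,C4) ✗  (T3,C3) ✓  (T3,C4) ✓  (T4,C5) ✓  (T5,C1) ✓
Counterexamples (restrictor pairs failing the scope): 2.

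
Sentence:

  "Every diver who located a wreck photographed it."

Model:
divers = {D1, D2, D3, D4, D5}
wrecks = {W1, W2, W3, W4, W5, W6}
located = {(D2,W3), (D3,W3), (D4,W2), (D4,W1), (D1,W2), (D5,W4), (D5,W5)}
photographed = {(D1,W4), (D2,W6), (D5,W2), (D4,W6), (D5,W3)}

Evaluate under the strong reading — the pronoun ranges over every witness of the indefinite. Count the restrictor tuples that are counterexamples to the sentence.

7

"it" takes "a wreck" as antecedent — a donkey pronoun bound across the clause boundary.
Strong reading: for every (d,w) with located(d,w), photographed(d,w).
Restrictor pairs: (D1,W2) ✗  (D2,W3) ✗  (D3,W3) ✗  (D4,W1) ✗  (D4,W2) ✗  (D5,W4) ✗  (D5,W5) ✗
Counterexamples (restrictor pairs failing the scope): 7.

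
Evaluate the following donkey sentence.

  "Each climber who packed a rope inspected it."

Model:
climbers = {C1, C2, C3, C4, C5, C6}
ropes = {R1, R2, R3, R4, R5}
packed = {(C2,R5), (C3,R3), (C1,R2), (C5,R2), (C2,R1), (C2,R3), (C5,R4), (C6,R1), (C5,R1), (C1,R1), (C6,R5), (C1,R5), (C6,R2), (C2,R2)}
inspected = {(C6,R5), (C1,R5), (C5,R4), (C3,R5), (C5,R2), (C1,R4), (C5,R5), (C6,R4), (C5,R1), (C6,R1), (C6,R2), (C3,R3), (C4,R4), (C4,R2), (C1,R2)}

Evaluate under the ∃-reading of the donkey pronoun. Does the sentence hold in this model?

"it" takes "a rope" as antecedent — a donkey pronoun bound across the clause boundary.
Weak reading: every climber c with some packed-rope has at least one packed-rope r such that inspected(c,r).
Per climber: C1:✓  C2:✗  C3:✓  C5:✓  C6:✓
C2 has no witness among its packed-ropes.

False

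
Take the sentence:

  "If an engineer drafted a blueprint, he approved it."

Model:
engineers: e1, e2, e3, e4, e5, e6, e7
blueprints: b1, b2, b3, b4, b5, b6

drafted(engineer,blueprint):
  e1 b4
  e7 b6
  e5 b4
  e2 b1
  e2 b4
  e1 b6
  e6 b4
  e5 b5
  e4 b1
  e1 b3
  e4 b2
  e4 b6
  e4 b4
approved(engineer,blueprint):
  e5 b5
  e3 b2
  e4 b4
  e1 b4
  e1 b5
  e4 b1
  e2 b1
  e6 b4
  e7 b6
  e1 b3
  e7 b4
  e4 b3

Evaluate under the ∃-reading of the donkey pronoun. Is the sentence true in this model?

"it" takes "a blueprint" as antecedent — a donkey pronoun bound across the clause boundary.
Weak reading: every engineer e with some drafted-blueprint has at least one drafted-blueprint b such that approved(e,b).
Per engineer: e1:✓  e2:✓  e4:✓  e5:✓  e6:✓  e7:✓
Every engineer in the restrictor has a witness.

True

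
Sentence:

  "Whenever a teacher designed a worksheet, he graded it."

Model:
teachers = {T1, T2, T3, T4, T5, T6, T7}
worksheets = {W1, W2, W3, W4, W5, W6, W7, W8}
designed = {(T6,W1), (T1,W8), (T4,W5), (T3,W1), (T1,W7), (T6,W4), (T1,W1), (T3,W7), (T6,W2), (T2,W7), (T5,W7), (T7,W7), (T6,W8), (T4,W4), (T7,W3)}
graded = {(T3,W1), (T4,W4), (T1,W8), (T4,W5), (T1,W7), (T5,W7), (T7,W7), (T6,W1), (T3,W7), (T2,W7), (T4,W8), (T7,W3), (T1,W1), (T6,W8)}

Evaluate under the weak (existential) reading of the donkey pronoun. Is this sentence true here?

"it" takes "a worksheet" as antecedent — a donkey pronoun bound across the clause boundary.
Weak reading: every teacher t with some designed-worksheet has at least one designed-worksheet w such that graded(t,w).
Per teacher: T1:✓  T2:✓  T3:✓  T4:✓  T5:✓  T6:✓  T7:✓
Every teacher in the restrictor has a witness.

True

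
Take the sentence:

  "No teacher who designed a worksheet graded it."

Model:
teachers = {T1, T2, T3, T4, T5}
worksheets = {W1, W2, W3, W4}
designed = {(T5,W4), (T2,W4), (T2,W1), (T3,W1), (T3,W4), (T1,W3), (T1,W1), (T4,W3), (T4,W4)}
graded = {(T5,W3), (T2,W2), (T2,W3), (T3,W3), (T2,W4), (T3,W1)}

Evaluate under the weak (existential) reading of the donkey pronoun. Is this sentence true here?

False

"it" takes "a worksheet" as antecedent — a donkey pronoun bound across the clause boundary.
Truth condition: for no (t,w) with designed(t,w) does graded(t,w) hold.
Restrictor pairs — does the scope hold? (T1,W1):fails  (T1,W3):fails  (T2,W1):fails  (T2,W4):holds  (T3,W1):holds  (T3,W4):fails  (T4,W3):fails  (T4,W4):fails  (T5,W4):fails
Scope holds for 2 pair(s), so the sentence is false.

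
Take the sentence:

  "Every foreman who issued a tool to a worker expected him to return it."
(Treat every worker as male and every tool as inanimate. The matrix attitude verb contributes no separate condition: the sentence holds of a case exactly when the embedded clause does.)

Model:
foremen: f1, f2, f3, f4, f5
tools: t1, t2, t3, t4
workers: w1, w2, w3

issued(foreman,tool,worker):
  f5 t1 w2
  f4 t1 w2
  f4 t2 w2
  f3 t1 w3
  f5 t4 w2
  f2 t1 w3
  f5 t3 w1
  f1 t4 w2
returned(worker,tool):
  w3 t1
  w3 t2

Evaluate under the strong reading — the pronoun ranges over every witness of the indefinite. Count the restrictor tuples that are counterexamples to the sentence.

6

"him" takes "a worker" as antecedent and "it" takes "a tool"; both are donkey pronouns co-varying with the restrictor.
Strong reading: for every (f,t,w) with issued(f,t,w), returned(w,t).
Restrictor triples: (f1,t4,w2)→returned(w2,t4) ✗  (f2,t1,w3)→returned(w3,t1) ✓  (f3,t1,w3)→returned(w3,t1) ✓  (f4,t1,w2)→returned(w2,t1) ✗  (f4,t2,w2)→returned(w2,t2) ✗  (f5,t1,w2)→returned(w2,t1) ✗  (f5,t3,w1)→returned(w1,t3) ✗  (f5,t4,w2)→returned(w2,t4) ✗
Counterexamples (restrictor triples failing the scope): 6.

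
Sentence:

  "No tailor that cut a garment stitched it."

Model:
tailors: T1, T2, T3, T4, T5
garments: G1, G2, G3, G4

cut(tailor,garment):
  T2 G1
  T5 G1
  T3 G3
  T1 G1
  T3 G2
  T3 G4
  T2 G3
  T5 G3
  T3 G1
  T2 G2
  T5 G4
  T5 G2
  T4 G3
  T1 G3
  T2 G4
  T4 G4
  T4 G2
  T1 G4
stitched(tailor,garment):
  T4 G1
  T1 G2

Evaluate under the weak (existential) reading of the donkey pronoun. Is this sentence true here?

True

"it" takes "a garment" as antecedent — a donkey pronoun bound across the clause boundary.
Truth condition: for no (t,g) with cut(t,g) does stitched(t,g) hold.
Restrictor pairs — does the scope hold? (T1,G1):fails  (T1,G3):fails  (T1,G4):fails  (T2,G1):fails  (T2,G2):fails  (T2,G3):fails  (T2,G4):fails  (T3,G1):fails  (T3,G2):fails  (T3,G3):fails  (T3,G4):fails  (T4,G2):fails  (T4,G3):fails  (T4,G4):fails  (T5,G1):fails  (T5,G2):fails  (T5,G3):fails  (T5,G4):fails
Scope holds for no restrictor pair, so the sentence is true.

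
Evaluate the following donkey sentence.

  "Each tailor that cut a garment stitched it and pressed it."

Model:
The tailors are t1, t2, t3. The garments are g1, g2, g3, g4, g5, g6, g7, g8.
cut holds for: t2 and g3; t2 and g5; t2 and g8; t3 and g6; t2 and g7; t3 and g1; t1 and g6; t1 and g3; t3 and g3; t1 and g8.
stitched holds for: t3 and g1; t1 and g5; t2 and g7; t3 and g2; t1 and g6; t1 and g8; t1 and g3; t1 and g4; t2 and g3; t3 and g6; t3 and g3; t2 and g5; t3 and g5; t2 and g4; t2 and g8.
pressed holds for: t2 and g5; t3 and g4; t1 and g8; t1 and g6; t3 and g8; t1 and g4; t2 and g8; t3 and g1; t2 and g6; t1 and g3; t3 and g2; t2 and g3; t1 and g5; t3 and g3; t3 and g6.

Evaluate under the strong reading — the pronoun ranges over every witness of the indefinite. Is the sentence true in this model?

"it" takes "a garment" as antecedent — a donkey pronoun bound across the clause boundary.
Strong reading: for every (t,g) with cut(t,g), stitched(t,g) ∧ pressed(t,g).
Restrictor pairs: (t1,g3) ✓  (t1,g6) ✓  (t1,g8) ✓  (t2,g3) ✓  (t2,g5) ✓  (t2,g7) ✗  (t2,g8) ✓  (t3,g1) ✓  (t3,g3) ✓  (t3,g6) ✓
Counterexample: (t2,g7) is in cut but fails the scope.

False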